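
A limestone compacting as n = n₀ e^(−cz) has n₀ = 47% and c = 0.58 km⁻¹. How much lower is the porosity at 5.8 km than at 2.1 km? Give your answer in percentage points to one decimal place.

12.3 percentage points

n(2.1) = 0.47·e^(−0.58×2.1) = 0.1390
n(5.8) = 0.47·e^(−0.58×5.8) = 0.0163
Δn = 0.1390 − 0.0163 = 0.1228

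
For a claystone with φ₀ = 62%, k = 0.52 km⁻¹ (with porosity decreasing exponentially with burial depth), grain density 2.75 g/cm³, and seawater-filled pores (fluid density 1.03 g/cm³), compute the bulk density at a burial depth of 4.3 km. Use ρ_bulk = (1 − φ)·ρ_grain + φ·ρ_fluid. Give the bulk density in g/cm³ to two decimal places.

2.64 g/cm³

Porosity at depth: φ = 0.62·exp(−0.52×4.3) = 0.62×0.1069 = 0.0663
Bulk density: ρ_b = (1−φ)ρ_g + φ·ρ_f = 0.9337×2.75 + 0.0663×1.03
       = 2.568 + 0.068 = 2.636 g/cm³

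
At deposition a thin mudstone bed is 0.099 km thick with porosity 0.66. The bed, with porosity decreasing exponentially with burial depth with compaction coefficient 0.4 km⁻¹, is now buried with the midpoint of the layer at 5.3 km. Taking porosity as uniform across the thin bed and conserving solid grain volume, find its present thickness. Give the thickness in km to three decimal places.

0.037 km

Porosity at 5.3 km: n = 0.66·exp(−0.4×5.3) = 0.0792
Solid-volume conservation: h(1−n) = h₀(1−n₀) ⇒ h = h₀·(1−n₀)/(1−n)
h = 0.099 × (1 − 0.66)/(1 − 0.0792) = 0.099 × 0.3693 = 0.0366 km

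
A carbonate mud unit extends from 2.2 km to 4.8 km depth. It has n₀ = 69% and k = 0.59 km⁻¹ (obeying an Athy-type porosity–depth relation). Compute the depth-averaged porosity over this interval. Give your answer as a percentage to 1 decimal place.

⟨n⟩ = (1/(Z₂−Z₁)) ∫ n₀ e^(−kZ) dZ = n₀·(e^(−k·Z₁) − e^(−k·Z₂)) / (k·(Z₂−Z₁))
e^(−0.59×2.2) = 0.2731; e^(−0.59×4.8) = 0.0589
⟨n⟩ = 0.69 × (0.2731 − 0.0589) / (0.59 × 2.6) = 0.69 × 0.1396 = 0.0963

9.6%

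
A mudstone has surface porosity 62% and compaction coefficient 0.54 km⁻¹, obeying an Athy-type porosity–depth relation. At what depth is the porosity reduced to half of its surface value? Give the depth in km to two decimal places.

n/n₀ = 1/2 ⇒ exp(−β·z) = 1/2 ⇒ z = ln(2) / β
z = 0.6931 / 0.54 = 1.284 km

1.28 km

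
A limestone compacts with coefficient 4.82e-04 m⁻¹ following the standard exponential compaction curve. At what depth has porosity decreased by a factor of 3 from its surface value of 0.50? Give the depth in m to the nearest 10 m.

2280 m

Working in km (1 km = 1000 m; c in km⁻¹ = c in m⁻¹ × 1000):
phi/phi₀ = 1/3 ⇒ exp(−c·z) = 1/3 ⇒ z = ln(3) / c
z = 1.0986 / 0.482 = 2.279 km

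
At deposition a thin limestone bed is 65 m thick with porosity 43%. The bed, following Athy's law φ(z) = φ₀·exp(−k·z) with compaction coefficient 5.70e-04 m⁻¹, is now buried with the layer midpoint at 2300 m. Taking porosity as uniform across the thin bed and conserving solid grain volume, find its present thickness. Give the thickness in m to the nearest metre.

42 m

Working in km (1 km = 1000 m; k in km⁻¹ = k in m⁻¹ × 1000):
Porosity at 2.3 km: φ = 0.43·exp(−0.57×2.3) = 0.1159
Solid-volume conservation: h(1−φ) = h₀(1−φ₀) ⇒ h = h₀·(1−φ₀)/(1−φ)
h = 0.065 × (1 − 0.43)/(1 − 0.1159) = 0.065 × 0.6447 = 0.0419 km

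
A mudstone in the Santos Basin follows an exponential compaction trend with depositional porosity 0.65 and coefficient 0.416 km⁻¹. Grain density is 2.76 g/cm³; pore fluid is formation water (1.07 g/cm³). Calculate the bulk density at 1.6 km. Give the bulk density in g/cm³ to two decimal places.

Porosity at depth: n = 0.65·exp(−0.416×1.6) = 0.65×0.5140 = 0.3341
Bulk density: ρ_b = (1−n)ρ_g + n·ρ_f = 0.6659×2.76 + 0.3341×1.07
       = 1.838 + 0.357 = 2.195 g/cm³

2.20 g/cm³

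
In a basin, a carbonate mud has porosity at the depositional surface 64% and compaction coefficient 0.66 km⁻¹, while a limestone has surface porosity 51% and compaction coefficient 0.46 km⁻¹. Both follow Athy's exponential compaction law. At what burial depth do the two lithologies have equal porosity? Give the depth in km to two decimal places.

1.14 km

Set φ₀ₐ e^(−cₐZ) = φ₀ᵦ e^(−cᵦZ) ⇒ ln(φ₀ₐ/φ₀ᵦ) = (cₐ − cᵦ)·Z
Z = ln(0.64/0.51) / (0.66 − 0.46) = 0.2271 / 0.2 = 1.135 km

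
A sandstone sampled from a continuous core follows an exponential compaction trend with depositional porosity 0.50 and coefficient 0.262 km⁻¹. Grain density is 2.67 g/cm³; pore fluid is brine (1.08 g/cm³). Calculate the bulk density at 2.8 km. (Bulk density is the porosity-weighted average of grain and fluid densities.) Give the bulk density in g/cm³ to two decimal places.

Porosity at depth: φ = 0.5·exp(−0.262×2.8) = 0.5×0.4802 = 0.2401
Bulk density: ρ_b = (1−φ)ρ_g + φ·ρ_f = 0.7599×2.67 + 0.2401×1.08
       = 2.029 + 0.259 = 2.288 g/cm³

2.29 g/cm³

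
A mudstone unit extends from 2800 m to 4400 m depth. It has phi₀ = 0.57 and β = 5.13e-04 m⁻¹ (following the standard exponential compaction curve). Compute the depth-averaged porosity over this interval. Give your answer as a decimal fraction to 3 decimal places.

Working in km (1 km = 1000 m; β in km⁻¹ = β in m⁻¹ × 1000):
⟨phi⟩ = (1/(d₂−d₁)) ∫ phi₀ e^(−βd) dd = phi₀·(e^(−β·d₁) − e^(−β·d₂)) / (β·(d₂−d₁))
e^(−0.513×2.8) = 0.2378; e^(−0.513×4.4) = 0.1046
⟨phi⟩ = 0.57 × (0.2378 − 0.1046) / (0.513 × 1.6) = 0.57 × 0.1622 = 0.0925

0.092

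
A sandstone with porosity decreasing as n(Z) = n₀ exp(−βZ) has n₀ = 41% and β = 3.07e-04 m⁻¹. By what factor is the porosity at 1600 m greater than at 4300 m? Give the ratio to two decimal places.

2.29

Working in km (1 km = 1000 m; β in km⁻¹ = β in m⁻¹ × 1000):
n(Z₁)/n(Z₂) = e^(−β·Z₁)/e^(−β·Z₂) = e^{β(Z₂−Z₁)}
= exp(0.307 × 2.7) = exp(0.8289) = 2.2908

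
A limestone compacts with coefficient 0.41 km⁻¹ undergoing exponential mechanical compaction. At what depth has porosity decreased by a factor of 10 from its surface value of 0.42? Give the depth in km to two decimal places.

φ/φ₀ = 1/10 ⇒ exp(−β·Z) = 1/10 ⇒ Z = ln(10) / β
Z = 2.3026 / 0.41 = 5.616 km

5.62 km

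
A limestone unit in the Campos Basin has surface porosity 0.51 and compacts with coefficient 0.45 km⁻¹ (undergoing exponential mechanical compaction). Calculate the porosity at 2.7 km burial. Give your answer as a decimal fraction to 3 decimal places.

0.151

n = n₀·exp(−β·z) = 0.51 × exp(−0.45 × 2.7) = 0.51 × exp(−1.215)
  = 0.51 × 0.2967 = 0.1513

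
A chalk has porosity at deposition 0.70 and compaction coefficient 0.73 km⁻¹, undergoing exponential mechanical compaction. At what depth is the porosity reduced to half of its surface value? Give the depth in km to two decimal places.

0.95 km

n/n₀ = 1/2 ⇒ exp(−k·z) = 1/2 ⇒ z = ln(2) / k
z = 0.6931 / 0.73 = 0.950 km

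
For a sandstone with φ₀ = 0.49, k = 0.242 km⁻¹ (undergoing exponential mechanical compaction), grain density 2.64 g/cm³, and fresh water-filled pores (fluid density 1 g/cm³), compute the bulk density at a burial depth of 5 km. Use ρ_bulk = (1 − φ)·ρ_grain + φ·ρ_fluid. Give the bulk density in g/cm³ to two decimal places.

Porosity at depth: φ = 0.49·exp(−0.242×5) = 0.49×0.2982 = 0.1461
Bulk density: ρ_b = (1−φ)ρ_g + φ·ρ_f = 0.8539×2.64 + 0.1461×1
       = 2.254 + 0.146 = 2.400 g/cm³

2.40 g/cm³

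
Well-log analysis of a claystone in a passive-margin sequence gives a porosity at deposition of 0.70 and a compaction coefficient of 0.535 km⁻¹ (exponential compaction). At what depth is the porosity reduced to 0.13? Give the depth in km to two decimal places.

Invert Athy's law: d = ln(φ₀/φ) / k
d = ln(0.7/0.13) / 0.535 = ln(5.385) / 0.535 = 1.6835 / 0.535 = 3.147 km

3.15 km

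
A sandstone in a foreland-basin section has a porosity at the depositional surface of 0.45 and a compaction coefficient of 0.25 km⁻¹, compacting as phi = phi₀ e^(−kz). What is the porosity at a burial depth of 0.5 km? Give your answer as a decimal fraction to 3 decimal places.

0.397

phi = phi₀·exp(−k·z) = 0.45 × exp(−0.25 × 0.5) = 0.45 × exp(−0.125)
  = 0.45 × 0.8825 = 0.3971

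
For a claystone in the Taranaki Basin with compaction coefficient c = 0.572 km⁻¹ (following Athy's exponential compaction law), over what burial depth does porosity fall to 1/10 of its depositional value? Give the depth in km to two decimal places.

4.03 km

phi/phi₀ = 1/10 ⇒ exp(−c·Z) = 1/10 ⇒ Z = ln(10) / c
Z = 2.3026 / 0.572 = 4.025 km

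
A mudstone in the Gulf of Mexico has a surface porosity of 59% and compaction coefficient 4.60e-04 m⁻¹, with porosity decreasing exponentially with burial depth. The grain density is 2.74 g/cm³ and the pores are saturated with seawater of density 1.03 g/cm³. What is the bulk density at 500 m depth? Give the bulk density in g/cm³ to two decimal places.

1.94 g/cm³

Working in km (1 km = 1000 m; k in km⁻¹ = k in m⁻¹ × 1000):
Porosity at depth: n = 0.59·exp(−0.46×0.5) = 0.59×0.7945 = 0.4688
Bulk density: ρ_b = (1−n)ρ_g + n·ρ_f = 0.5312×2.74 + 0.4688×1.03
       = 1.456 + 0.483 = 1.938 g/cm³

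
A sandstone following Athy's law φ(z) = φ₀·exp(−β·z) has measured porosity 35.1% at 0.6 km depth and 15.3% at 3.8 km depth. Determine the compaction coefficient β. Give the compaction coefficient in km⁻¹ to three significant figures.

0.259 km⁻¹

Athy: φ(z) = φ₀ e^(−βz) ⇒ φ₁/φ₂ = e^{β(z₂−z₁)} ⇒ β = ln(φ₁/φ₂)/(z₂−z₁)
β = ln(0.351/0.153) / (3.8 − 0.6) = ln(2.294) / 3.2 = 0.8303 / 3.2 = 0.2595 km⁻¹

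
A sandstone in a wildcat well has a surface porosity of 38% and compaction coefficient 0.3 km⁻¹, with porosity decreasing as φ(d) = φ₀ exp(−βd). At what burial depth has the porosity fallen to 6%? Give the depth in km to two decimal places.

Invert Athy's law: d = ln(φ₀/φ) / β
d = ln(0.38/0.06) / 0.3 = ln(6.333) / 0.3 = 1.8458 / 0.3 = 6.153 km

6.15 km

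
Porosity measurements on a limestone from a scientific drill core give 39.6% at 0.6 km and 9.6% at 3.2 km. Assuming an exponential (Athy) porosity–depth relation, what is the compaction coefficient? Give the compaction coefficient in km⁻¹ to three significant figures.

0.545 km⁻¹

Athy: n(Z) = n₀ e^(−cZ) ⇒ n₁/n₂ = e^{c(Z₂−Z₁)} ⇒ c = ln(n₁/n₂)/(Z₂−Z₁)
c = ln(0.396/0.096) / (3.2 − 0.6) = ln(4.125) / 2.6 = 1.4171 / 2.6 = 0.545 km⁻¹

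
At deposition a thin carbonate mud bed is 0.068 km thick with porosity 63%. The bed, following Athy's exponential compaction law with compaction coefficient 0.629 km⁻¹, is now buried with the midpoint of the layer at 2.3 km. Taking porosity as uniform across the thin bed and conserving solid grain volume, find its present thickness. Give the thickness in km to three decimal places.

0.030 km

Porosity at 2.3 km: φ = 0.63·exp(−0.629×2.3) = 0.1483
Solid-volume conservation: h(1−φ) = h₀(1−φ₀) ⇒ h = h₀·(1−φ₀)/(1−φ)
h = 0.068 × (1 − 0.63)/(1 − 0.1483) = 0.068 × 0.4344 = 0.0295 km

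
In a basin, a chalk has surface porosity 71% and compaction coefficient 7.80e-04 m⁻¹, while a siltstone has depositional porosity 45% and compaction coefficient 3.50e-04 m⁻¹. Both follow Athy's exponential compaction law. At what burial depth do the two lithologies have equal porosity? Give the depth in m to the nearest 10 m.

Working in km (1 km = 1000 m; β in km⁻¹ = β in m⁻¹ × 1000):
Set n₀ₐ e^(−βₐZ) = n₀ᵦ e^(−βᵦZ) ⇒ ln(n₀ₐ/n₀ᵦ) = (βₐ − βᵦ)·Z
Z = ln(0.71/0.45) / (0.78 − 0.35) = 0.4560 / 0.43 = 1.061 km

1060 m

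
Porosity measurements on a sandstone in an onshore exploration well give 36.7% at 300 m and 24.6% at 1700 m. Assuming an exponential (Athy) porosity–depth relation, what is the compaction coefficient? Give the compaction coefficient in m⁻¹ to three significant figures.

Working in km (1 km = 1000 m; k in km⁻¹ = k in m⁻¹ × 1000):
Athy: phi(d) = phi₀ e^(−kd) ⇒ phi₁/phi₂ = e^{k(d₂−d₁)} ⇒ k = ln(phi₁/phi₂)/(d₂−d₁)
k = ln(0.367/0.246) / (1.7 − 0.3) = ln(1.492) / 1.4 = 0.4000 / 1.4 = 0.2857 km⁻¹

0.000286 m⁻¹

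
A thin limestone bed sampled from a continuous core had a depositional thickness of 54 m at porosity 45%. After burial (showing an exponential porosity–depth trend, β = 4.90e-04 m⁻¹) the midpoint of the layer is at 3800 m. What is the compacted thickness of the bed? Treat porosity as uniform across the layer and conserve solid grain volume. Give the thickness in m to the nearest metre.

32 m

Working in km (1 km = 1000 m; β in km⁻¹ = β in m⁻¹ × 1000):
Porosity at 3.8 km: n = 0.45·exp(−0.49×3.8) = 0.0699
Solid-volume conservation: h(1−n) = h₀(1−n₀) ⇒ h = h₀·(1−n₀)/(1−n)
h = 0.054 × (1 − 0.45)/(1 − 0.0699) = 0.054 × 0.5913 = 0.0319 km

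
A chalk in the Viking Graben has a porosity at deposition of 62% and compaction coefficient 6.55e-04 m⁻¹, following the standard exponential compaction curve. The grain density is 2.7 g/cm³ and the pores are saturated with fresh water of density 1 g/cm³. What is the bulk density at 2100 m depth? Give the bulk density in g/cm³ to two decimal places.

2.43 g/cm³

Working in km (1 km = 1000 m; k in km⁻¹ = k in m⁻¹ × 1000):
Porosity at depth: φ = 0.62·exp(−0.655×2.1) = 0.62×0.2527 = 0.1567
Bulk density: ρ_b = (1−φ)ρ_g + φ·ρ_f = 0.8433×2.7 + 0.1567×1
       = 2.277 + 0.157 = 2.434 g/cm³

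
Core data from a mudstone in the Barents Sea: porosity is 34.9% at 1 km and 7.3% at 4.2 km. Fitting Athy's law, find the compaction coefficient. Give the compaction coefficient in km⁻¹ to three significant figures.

Athy: n(d) = n₀ e^(−βd) ⇒ n₁/n₂ = e^{β(d₂−d₁)} ⇒ β = ln(n₁/n₂)/(d₂−d₁)
β = ln(0.349/0.073) / (4.2 − 1) = ln(4.781) / 3.2 = 1.5646 / 3.2 = 0.4889 km⁻¹

0.489 km⁻¹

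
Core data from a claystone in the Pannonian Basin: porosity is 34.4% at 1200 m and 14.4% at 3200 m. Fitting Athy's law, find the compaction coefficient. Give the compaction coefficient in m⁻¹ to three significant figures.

0.000435 m⁻¹

Working in km (1 km = 1000 m; β in km⁻¹ = β in m⁻¹ × 1000):
Athy: phi(Z) = phi₀ e^(−βZ) ⇒ phi₁/phi₂ = e^{β(Z₂−Z₁)} ⇒ β = ln(phi₁/phi₂)/(Z₂−Z₁)
β = ln(0.344/0.144) / (3.2 − 1.2) = ln(2.389) / 2 = 0.8708 / 2 = 0.4354 km⁻¹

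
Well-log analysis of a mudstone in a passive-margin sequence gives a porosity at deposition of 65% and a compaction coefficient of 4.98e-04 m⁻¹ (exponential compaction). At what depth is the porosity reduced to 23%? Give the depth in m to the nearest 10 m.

2090 m

Working in km (1 km = 1000 m; c in km⁻¹ = c in m⁻¹ × 1000):
Invert Athy's law: Z = ln(phi₀/phi) / c
Z = ln(0.65/0.23) / 0.498 = ln(2.826) / 0.498 = 1.0389 / 0.498 = 2.086 km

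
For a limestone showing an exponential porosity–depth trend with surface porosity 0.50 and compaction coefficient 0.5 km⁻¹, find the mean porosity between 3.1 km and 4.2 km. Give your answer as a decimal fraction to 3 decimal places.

0.082

⟨phi⟩ = (1/(d₂−d₁)) ∫ phi₀ e^(−kd) dd = phi₀·(e^(−k·d₁) − e^(−k·d₂)) / (k·(d₂−d₁))
e^(−0.5×3.1) = 0.2122; e^(−0.5×4.2) = 0.1225
⟨phi⟩ = 0.5 × (0.2122 − 0.1225) / (0.5 × 1.1) = 0.5 × 0.1633 = 0.0816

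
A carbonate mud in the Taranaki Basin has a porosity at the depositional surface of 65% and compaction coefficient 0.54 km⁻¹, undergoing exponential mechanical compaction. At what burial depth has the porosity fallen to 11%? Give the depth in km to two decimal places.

3.29 km

Invert Athy's law: d = ln(n₀/n) / k
d = ln(0.65/0.11) / 0.54 = ln(5.909) / 0.54 = 1.7765 / 0.54 = 3.290 km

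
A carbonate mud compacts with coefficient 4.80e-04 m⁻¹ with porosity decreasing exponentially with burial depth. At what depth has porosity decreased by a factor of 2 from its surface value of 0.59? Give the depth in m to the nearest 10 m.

Working in km (1 km = 1000 m; β in km⁻¹ = β in m⁻¹ × 1000):
φ/φ₀ = 1/2 ⇒ exp(−β·d) = 1/2 ⇒ d = ln(2) / β
d = 0.6931 / 0.48 = 1.444 km

1440 m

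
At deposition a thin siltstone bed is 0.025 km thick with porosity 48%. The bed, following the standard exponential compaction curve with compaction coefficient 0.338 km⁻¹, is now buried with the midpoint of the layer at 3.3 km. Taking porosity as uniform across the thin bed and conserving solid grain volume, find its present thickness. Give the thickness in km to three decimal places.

Porosity at 3.3 km: phi = 0.48·exp(−0.338×3.3) = 0.1573
Solid-volume conservation: h(1−phi) = h₀(1−phi₀) ⇒ h = h₀·(1−phi₀)/(1−phi)
h = 0.025 × (1 − 0.48)/(1 − 0.1573) = 0.025 × 0.6171 = 0.0154 km

0.015 km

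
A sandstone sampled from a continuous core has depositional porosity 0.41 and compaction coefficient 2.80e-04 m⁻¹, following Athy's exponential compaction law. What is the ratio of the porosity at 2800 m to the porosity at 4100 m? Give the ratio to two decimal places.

Working in km (1 km = 1000 m; c in km⁻¹ = c in m⁻¹ × 1000):
phi(d₁)/phi(d₂) = e^(−c·d₁)/e^(−c·d₂) = e^{c(d₂−d₁)}
= exp(0.28 × 1.3) = exp(0.364) = 1.4391

1.44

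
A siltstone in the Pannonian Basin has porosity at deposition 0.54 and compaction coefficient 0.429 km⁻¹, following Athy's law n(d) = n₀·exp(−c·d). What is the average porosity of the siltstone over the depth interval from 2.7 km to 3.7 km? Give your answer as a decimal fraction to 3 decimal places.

⟨n⟩ = (1/(d₂−d₁)) ∫ n₀ e^(−cd) dd = n₀·(e^(−c·d₁) − e^(−c·d₂)) / (c·(d₂−d₁))
e^(−0.429×2.7) = 0.3140; e^(−0.429×3.7) = 0.2045
⟨n⟩ = 0.54 × (0.3140 − 0.2045) / (0.429 × 1) = 0.54 × 0.2553 = 0.1379

0.138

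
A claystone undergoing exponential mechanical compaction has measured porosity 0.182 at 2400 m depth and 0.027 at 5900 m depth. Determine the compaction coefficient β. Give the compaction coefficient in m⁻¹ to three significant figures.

0.000545 m⁻¹

Working in km (1 km = 1000 m; β in km⁻¹ = β in m⁻¹ × 1000):
Athy: φ(Z) = φ₀ e^(−βZ) ⇒ φ₁/φ₂ = e^{β(Z₂−Z₁)} ⇒ β = ln(φ₁/φ₂)/(Z₂−Z₁)
β = ln(0.182/0.027) / (5.9 − 2.4) = ln(6.741) / 3.5 = 1.9082 / 3.5 = 0.5452 km⁻¹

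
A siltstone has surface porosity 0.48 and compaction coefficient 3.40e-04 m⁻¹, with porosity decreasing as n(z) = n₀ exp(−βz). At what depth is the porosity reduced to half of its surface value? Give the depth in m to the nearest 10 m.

2040 m

Working in km (1 km = 1000 m; β in km⁻¹ = β in m⁻¹ × 1000):
n/n₀ = 1/2 ⇒ exp(−β·z) = 1/2 ⇒ z = ln(2) / β
z = 0.6931 / 0.34 = 2.039 km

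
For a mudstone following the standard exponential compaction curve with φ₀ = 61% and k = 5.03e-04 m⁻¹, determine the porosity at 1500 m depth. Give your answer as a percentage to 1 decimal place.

Working in km (1 km = 1000 m; k in km⁻¹ = k in m⁻¹ × 1000):
φ = φ₀·exp(−k·z) = 0.61 × exp(−0.503 × 1.5) = 0.61 × exp(−0.7545)
  = 0.61 × 0.4702 = 0.2868

28.7%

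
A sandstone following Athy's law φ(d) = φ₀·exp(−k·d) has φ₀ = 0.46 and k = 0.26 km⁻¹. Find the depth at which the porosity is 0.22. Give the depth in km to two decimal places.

2.84 km

Invert Athy's law: d = ln(φ₀/φ) / k
d = ln(0.46/0.22) / 0.26 = ln(2.091) / 0.26 = 0.7376 / 0.26 = 2.837 km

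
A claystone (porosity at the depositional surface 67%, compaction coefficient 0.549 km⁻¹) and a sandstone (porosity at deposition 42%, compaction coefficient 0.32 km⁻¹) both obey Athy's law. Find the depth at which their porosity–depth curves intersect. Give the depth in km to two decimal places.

Set phi₀ₐ e^(−kₐz) = phi₀ᵦ e^(−kᵦz) ⇒ ln(phi₀ₐ/phi₀ᵦ) = (kₐ − kᵦ)·z
z = ln(0.67/0.42) / (0.549 − 0.32) = 0.4670 / 0.229 = 2.039 km

2.04 km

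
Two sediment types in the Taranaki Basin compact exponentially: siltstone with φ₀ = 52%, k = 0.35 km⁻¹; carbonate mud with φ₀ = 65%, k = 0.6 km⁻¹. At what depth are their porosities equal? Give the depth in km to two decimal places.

0.89 km

Set φ₀ₐ e^(−kₐz) = φ₀ᵦ e^(−kᵦz) ⇒ ln(φ₀ₐ/φ₀ᵦ) = (kₐ − kᵦ)·z
z = ln(0.52/0.65) / (0.35 − 0.6) = -0.2231 / -0.25 = 0.893 km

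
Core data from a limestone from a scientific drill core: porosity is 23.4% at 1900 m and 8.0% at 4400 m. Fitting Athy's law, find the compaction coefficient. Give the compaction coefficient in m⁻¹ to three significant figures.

0.000429 m⁻¹

Working in km (1 km = 1000 m; c in km⁻¹ = c in m⁻¹ × 1000):
Athy: φ(z) = φ₀ e^(−cz) ⇒ φ₁/φ₂ = e^{c(z₂−z₁)} ⇒ c = ln(φ₁/φ₂)/(z₂−z₁)
c = ln(0.234/0.08) / (4.4 − 1.9) = ln(2.925) / 2.5 = 1.0733 / 2.5 = 0.4293 km⁻¹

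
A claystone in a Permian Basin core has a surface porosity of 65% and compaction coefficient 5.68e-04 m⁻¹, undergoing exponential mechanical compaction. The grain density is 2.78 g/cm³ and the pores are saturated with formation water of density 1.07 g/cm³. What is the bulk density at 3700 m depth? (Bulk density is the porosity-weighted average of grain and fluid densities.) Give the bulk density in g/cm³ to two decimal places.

2.64 g/cm³

Working in km (1 km = 1000 m; β in km⁻¹ = β in m⁻¹ × 1000):
Porosity at depth: φ = 0.65·exp(−0.568×3.7) = 0.65×0.1223 = 0.0795
Bulk density: ρ_b = (1−φ)ρ_g + φ·ρ_f = 0.9205×2.78 + 0.0795×1.07
       = 2.559 + 0.085 = 2.644 g/cm³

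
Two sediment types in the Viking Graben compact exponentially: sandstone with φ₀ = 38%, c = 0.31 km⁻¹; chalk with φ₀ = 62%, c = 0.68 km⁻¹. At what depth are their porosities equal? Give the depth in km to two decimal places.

1.32 km

Set φ₀ₐ e^(−cₐd) = φ₀ᵦ e^(−cᵦd) ⇒ ln(φ₀ₐ/φ₀ᵦ) = (cₐ − cᵦ)·d
d = ln(0.38/0.62) / (0.31 − 0.68) = -0.4895 / -0.37 = 1.323 km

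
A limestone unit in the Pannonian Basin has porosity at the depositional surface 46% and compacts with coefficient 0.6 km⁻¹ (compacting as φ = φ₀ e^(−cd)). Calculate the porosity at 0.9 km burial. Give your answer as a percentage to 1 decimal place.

φ = φ₀·exp(−c·d) = 0.46 × exp(−0.6 × 0.9) = 0.46 × exp(−0.54)
  = 0.46 × 0.5827 = 0.2681

26.8%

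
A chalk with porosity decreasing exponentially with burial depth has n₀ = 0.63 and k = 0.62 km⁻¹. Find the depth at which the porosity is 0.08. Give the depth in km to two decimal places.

3.33 km

Invert Athy's law: d = ln(n₀/n) / k
d = ln(0.63/0.08) / 0.62 = ln(7.875) / 0.62 = 2.0637 / 0.62 = 3.329 km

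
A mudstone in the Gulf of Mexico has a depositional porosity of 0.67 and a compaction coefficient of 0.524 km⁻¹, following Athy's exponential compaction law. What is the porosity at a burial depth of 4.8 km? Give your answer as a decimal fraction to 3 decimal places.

phi = phi₀·exp(−c·d) = 0.67 × exp(−0.524 × 4.8) = 0.67 × exp(−2.515)
  = 0.67 × 0.0808 = 0.0542

0.054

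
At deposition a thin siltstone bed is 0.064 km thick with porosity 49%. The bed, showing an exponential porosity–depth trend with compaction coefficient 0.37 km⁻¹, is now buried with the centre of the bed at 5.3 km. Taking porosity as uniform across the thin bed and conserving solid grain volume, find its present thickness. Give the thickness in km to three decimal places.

Porosity at 5.3 km: n = 0.49·exp(−0.37×5.3) = 0.0690
Solid-volume conservation: h(1−n) = h₀(1−n₀) ⇒ h = h₀·(1−n₀)/(1−n)
h = 0.064 × (1 − 0.49)/(1 − 0.0690) = 0.064 × 0.5478 = 0.0351 km

0.035 km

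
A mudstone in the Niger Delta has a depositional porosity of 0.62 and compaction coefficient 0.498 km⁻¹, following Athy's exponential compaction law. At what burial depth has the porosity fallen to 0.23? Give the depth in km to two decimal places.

Invert Athy's law: d = ln(phi₀/phi) / k
d = ln(0.62/0.23) / 0.498 = ln(2.696) / 0.498 = 0.9916 / 0.498 = 1.991 km

1.99 km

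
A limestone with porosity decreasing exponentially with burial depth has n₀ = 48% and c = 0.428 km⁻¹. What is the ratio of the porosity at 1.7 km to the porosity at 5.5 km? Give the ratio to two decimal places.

5.09

n(Z₁)/n(Z₂) = e^(−c·Z₁)/e^(−c·Z₂) = e^{c(Z₂−Z₁)}
= exp(0.428 × 3.8) = exp(1.626) = 5.0855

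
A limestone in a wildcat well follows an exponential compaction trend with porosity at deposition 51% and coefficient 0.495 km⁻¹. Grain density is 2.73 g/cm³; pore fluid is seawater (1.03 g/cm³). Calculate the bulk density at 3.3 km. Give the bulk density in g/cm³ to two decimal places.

2.56 g/cm³

Porosity at depth: phi = 0.51·exp(−0.495×3.3) = 0.51×0.1952 = 0.0996
Bulk density: ρ_b = (1−phi)ρ_g + phi·ρ_f = 0.9004×2.73 + 0.0996×1.03
       = 2.458 + 0.103 = 2.561 g/cm³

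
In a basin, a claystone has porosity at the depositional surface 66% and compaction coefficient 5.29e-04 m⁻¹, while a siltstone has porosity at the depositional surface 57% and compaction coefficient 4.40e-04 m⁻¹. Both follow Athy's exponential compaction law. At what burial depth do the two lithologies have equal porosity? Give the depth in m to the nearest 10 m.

1650 m

Working in km (1 km = 1000 m; β in km⁻¹ = β in m⁻¹ × 1000):
Set phi₀ₐ e^(−βₐZ) = phi₀ᵦ e^(−βᵦZ) ⇒ ln(phi₀ₐ/phi₀ᵦ) = (βₐ − βᵦ)·Z
Z = ln(0.66/0.57) / (0.529 − 0.44) = 0.1466 / 0.089 = 1.647 km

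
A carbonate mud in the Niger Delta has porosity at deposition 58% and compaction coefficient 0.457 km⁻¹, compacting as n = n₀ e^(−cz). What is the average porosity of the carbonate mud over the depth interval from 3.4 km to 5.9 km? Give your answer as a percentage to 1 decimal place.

7.3%

⟨n⟩ = (1/(z₂−z₁)) ∫ n₀ e^(−cz) dz = n₀·(e^(−c·z₁) − e^(−c·z₂)) / (c·(z₂−z₁))
e^(−0.457×3.4) = 0.2114; e^(−0.457×5.9) = 0.0675
⟨n⟩ = 0.58 × (0.2114 − 0.0675) / (0.457 × 2.5) = 0.58 × 0.1260 = 0.0731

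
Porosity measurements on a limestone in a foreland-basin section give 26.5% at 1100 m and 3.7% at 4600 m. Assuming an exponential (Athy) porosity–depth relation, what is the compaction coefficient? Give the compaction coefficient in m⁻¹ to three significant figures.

Working in km (1 km = 1000 m; c in km⁻¹ = c in m⁻¹ × 1000):
Athy: φ(d) = φ₀ e^(−cd) ⇒ φ₁/φ₂ = e^{c(d₂−d₁)} ⇒ c = ln(φ₁/φ₂)/(d₂−d₁)
c = ln(0.265/0.037) / (4.6 − 1.1) = ln(7.162) / 3.5 = 1.9688 / 3.5 = 0.5625 km⁻¹

0.000563 m⁻¹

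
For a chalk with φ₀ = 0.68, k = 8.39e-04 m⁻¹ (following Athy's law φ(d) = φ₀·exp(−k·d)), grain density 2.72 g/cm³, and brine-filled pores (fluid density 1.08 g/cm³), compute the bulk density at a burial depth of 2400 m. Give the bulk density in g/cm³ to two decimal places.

Working in km (1 km = 1000 m; k in km⁻¹ = k in m⁻¹ × 1000):
Porosity at depth: φ = 0.68·exp(−0.839×2.4) = 0.68×0.1335 = 0.0908
Bulk density: ρ_b = (1−φ)ρ_g + φ·ρ_f = 0.9092×2.72 + 0.0908×1.08
       = 2.473 + 0.098 = 2.571 g/cm³

2.57 g/cm³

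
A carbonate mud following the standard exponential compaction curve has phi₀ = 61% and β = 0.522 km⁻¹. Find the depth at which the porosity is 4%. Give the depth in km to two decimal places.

5.22 km

Invert Athy's law: d = ln(phi₀/phi) / β
d = ln(0.61/0.04) / 0.522 = ln(15.25) / 0.522 = 2.7246 / 0.522 = 5.220 km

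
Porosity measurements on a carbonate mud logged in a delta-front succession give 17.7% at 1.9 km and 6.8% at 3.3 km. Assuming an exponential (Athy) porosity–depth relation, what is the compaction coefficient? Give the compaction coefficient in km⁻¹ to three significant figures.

Athy: phi(z) = phi₀ e^(−kz) ⇒ phi₁/phi₂ = e^{k(z₂−z₁)} ⇒ k = ln(phi₁/phi₂)/(z₂−z₁)
k = ln(0.177/0.068) / (3.3 − 1.9) = ln(2.603) / 1.4 = 0.9566 / 1.4 = 0.6833 km⁻¹

0.683 km⁻¹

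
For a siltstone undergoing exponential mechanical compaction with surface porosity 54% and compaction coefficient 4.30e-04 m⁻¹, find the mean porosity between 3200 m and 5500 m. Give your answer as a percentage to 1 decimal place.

Working in km (1 km = 1000 m; k in km⁻¹ = k in m⁻¹ × 1000):
⟨phi⟩ = (1/(d₂−d₁)) ∫ phi₀ e^(−kd) dd = phi₀·(e^(−k·d₁) − e^(−k·d₂)) / (k·(d₂−d₁))
e^(−0.43×3.2) = 0.2526; e^(−0.43×5.5) = 0.0939
⟨phi⟩ = 0.54 × (0.2526 − 0.0939) / (0.43 × 2.3) = 0.54 × 0.1604 = 0.0866

8.7%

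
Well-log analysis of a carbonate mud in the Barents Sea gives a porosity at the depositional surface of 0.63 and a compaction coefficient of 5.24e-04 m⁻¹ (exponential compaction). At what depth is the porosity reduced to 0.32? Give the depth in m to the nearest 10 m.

Working in km (1 km = 1000 m; β in km⁻¹ = β in m⁻¹ × 1000):
Invert Athy's law: Z = ln(φ₀/φ) / β
Z = ln(0.63/0.32) / 0.524 = ln(1.969) / 0.524 = 0.6774 / 0.524 = 1.293 km

1290 m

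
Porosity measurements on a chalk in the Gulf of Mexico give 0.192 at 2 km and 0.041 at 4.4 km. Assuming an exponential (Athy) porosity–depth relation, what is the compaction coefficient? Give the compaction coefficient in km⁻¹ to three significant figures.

Athy: phi(Z) = phi₀ e^(−cZ) ⇒ phi₁/phi₂ = e^{c(Z₂−Z₁)} ⇒ c = ln(phi₁/phi₂)/(Z₂−Z₁)
c = ln(0.192/0.041) / (4.4 − 2) = ln(4.683) / 2.4 = 1.5439 / 2.4 = 0.6433 km⁻¹

0.643 km⁻¹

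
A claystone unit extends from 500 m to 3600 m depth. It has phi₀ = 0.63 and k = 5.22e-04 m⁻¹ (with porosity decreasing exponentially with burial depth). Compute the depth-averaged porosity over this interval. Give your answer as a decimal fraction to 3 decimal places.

0.240

Working in km (1 km = 1000 m; k in km⁻¹ = k in m⁻¹ × 1000):
⟨phi⟩ = (1/(Z₂−Z₁)) ∫ phi₀ e^(−kZ) dZ = phi₀·(e^(−k·Z₁) − e^(−k·Z₂)) / (k·(Z₂−Z₁))
e^(−0.522×0.5) = 0.7703; e^(−0.522×3.6) = 0.1527
⟨phi⟩ = 0.63 × (0.7703 − 0.1527) / (0.522 × 3.1) = 0.63 × 0.3816 = 0.2404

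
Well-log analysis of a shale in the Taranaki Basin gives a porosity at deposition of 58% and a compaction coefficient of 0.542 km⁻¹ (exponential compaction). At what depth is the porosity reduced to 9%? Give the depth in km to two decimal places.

3.44 km

Invert Athy's law: d = ln(phi₀/phi) / c
d = ln(0.58/0.09) / 0.542 = ln(6.444) / 0.542 = 1.8632 / 0.542 = 3.438 km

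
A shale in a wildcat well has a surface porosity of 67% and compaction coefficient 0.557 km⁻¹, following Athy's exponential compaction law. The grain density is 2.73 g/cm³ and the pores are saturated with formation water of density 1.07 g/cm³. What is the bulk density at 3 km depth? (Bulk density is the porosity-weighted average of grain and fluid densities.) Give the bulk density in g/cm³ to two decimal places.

Porosity at depth: n = 0.67·exp(−0.557×3) = 0.67×0.1881 = 0.1260
Bulk density: ρ_b = (1−n)ρ_g + n·ρ_f = 0.8740×2.73 + 0.1260×1.07
       = 2.386 + 0.135 = 2.521 g/cm³

2.52 g/cm³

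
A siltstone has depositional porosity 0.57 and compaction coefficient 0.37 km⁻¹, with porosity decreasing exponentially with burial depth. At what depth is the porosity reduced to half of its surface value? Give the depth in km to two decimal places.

1.87 km

n/n₀ = 1/2 ⇒ exp(−β·Z) = 1/2 ⇒ Z = ln(2) / β
Z = 0.6931 / 0.37 = 1.873 km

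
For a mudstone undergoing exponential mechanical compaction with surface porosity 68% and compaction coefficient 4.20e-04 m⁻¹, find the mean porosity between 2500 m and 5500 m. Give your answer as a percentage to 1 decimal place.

Working in km (1 km = 1000 m; β in km⁻¹ = β in m⁻¹ × 1000):
⟨n⟩ = (1/(Z₂−Z₁)) ∫ n₀ e^(−βZ) dZ = n₀·(e^(−β·Z₁) − e^(−β·Z₂)) / (β·(Z₂−Z₁))
e^(−0.42×2.5) = 0.3499; e^(−0.42×5.5) = 0.0993
⟨n⟩ = 0.68 × (0.3499 − 0.0993) / (0.42 × 3) = 0.68 × 0.1989 = 0.1353

13.5%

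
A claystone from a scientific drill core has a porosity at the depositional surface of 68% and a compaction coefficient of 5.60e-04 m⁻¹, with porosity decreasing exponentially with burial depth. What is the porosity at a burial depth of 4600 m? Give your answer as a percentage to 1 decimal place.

Working in km (1 km = 1000 m; k in km⁻¹ = k in m⁻¹ × 1000):
n = n₀·exp(−k·z) = 0.68 × exp(−0.56 × 4.6) = 0.68 × exp(−2.576)
  = 0.68 × 0.0761 = 0.0517

5.2%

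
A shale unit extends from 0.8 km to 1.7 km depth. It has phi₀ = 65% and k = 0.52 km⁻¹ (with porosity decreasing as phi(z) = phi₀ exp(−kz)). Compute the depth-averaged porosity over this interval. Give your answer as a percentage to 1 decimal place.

⟨phi⟩ = (1/(z₂−z₁)) ∫ phi₀ e^(−kz) dz = phi₀·(e^(−k·z₁) − e^(−k·z₂)) / (k·(z₂−z₁))
e^(−0.52×0.8) = 0.6597; e^(−0.52×1.7) = 0.4131
⟨phi⟩ = 0.65 × (0.6597 − 0.4131) / (0.52 × 0.9) = 0.65 × 0.5268 = 0.3424

34.2%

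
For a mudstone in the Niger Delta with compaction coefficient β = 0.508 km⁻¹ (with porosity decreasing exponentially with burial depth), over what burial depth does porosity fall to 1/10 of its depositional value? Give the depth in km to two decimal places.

n/n₀ = 1/10 ⇒ exp(−β·z) = 1/10 ⇒ z = ln(10) / β
z = 2.3026 / 0.508 = 4.533 km

4.53 km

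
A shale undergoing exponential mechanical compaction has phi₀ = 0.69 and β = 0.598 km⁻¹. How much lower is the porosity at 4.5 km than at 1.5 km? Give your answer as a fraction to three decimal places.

phi(1.5) = 0.69·e^(−0.598×1.5) = 0.2814
phi(4.5) = 0.69·e^(−0.598×4.5) = 0.0468
Δphi = 0.2814 − 0.0468 = 0.2346

0.235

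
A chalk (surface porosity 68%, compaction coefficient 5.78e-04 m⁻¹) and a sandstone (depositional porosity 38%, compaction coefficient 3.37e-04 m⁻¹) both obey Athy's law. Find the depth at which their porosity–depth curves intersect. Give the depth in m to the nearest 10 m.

Working in km (1 km = 1000 m; c in km⁻¹ = c in m⁻¹ × 1000):
Set n₀ₐ e^(−cₐz) = n₀ᵦ e^(−cᵦz) ⇒ ln(n₀ₐ/n₀ᵦ) = (cₐ − cᵦ)·z
z = ln(0.68/0.38) / (0.578 − 0.337) = 0.5819 / 0.241 = 2.415 km

2410 m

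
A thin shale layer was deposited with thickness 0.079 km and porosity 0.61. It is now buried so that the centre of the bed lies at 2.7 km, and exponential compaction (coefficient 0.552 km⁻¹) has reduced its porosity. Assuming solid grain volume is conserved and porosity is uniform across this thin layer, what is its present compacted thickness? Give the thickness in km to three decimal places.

0.036 km

Porosity at 2.7 km: phi = 0.61·exp(−0.552×2.7) = 0.1374
Solid-volume conservation: h(1−phi) = h₀(1−phi₀) ⇒ h = h₀·(1−phi₀)/(1−phi)
h = 0.079 × (1 − 0.61)/(1 − 0.1374) = 0.079 × 0.4521 = 0.0357 km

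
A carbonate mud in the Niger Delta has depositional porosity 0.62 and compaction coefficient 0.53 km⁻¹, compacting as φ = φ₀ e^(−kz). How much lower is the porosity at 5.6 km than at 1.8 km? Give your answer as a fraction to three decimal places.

φ(1.8) = 0.62·e^(−0.53×1.8) = 0.2388
φ(5.6) = 0.62·e^(−0.53×5.6) = 0.0319
Δφ = 0.2388 − 0.0319 = 0.2070

0.207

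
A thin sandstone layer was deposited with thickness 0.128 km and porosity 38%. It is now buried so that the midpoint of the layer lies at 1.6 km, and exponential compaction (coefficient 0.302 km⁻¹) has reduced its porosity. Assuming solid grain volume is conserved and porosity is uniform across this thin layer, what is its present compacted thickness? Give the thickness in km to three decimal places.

0.104 km

Porosity at 1.6 km: phi = 0.38·exp(−0.302×1.6) = 0.2344
Solid-volume conservation: h(1−phi) = h₀(1−phi₀) ⇒ h = h₀·(1−phi₀)/(1−phi)
h = 0.128 × (1 − 0.38)/(1 − 0.2344) = 0.128 × 0.8098 = 0.1037 km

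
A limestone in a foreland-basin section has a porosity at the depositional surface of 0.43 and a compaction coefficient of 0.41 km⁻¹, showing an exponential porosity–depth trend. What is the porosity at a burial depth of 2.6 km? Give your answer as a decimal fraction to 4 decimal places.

0.1481

φ = φ₀·exp(−c·d) = 0.43 × exp(−0.41 × 2.6) = 0.43 × exp(−1.066)
  = 0.43 × 0.3444 = 0.1481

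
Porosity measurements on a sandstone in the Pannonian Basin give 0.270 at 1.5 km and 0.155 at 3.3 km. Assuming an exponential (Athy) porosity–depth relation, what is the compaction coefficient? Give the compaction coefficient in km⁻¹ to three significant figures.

0.308 km⁻¹

Athy: φ(z) = φ₀ e^(−kz) ⇒ φ₁/φ₂ = e^{k(z₂−z₁)} ⇒ k = ln(φ₁/φ₂)/(z₂−z₁)
k = ln(0.27/0.155) / (3.3 − 1.5) = ln(1.742) / 1.8 = 0.5550 / 1.8 = 0.3083 km⁻¹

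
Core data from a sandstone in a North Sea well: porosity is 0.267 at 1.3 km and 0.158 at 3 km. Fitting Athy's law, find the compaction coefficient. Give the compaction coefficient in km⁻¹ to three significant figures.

Athy: phi(z) = phi₀ e^(−βz) ⇒ phi₁/phi₂ = e^{β(z₂−z₁)} ⇒ β = ln(phi₁/phi₂)/(z₂−z₁)
β = ln(0.267/0.158) / (3 − 1.3) = ln(1.69) / 1.7 = 0.5247 / 1.7 = 0.3086 km⁻¹

0.309 km⁻¹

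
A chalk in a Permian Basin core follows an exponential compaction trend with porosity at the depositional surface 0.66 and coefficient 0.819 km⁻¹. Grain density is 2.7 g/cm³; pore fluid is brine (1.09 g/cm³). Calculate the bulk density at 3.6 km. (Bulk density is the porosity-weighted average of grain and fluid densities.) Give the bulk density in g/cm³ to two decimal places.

2.64 g/cm³

Porosity at depth: phi = 0.66·exp(−0.819×3.6) = 0.66×0.0524 = 0.0346
Bulk density: ρ_b = (1−phi)ρ_g + phi·ρ_f = 0.9654×2.7 + 0.0346×1.09
       = 2.607 + 0.038 = 2.644 g/cm³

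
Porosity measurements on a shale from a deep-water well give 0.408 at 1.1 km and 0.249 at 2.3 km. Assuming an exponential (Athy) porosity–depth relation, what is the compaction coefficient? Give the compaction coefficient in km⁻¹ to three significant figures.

0.412 km⁻¹

Athy: phi(Z) = phi₀ e^(−cZ) ⇒ phi₁/phi₂ = e^{c(Z₂−Z₁)} ⇒ c = ln(phi₁/phi₂)/(Z₂−Z₁)
c = ln(0.408/0.249) / (2.3 − 1.1) = ln(1.639) / 1.2 = 0.4938 / 1.2 = 0.4115 km⁻¹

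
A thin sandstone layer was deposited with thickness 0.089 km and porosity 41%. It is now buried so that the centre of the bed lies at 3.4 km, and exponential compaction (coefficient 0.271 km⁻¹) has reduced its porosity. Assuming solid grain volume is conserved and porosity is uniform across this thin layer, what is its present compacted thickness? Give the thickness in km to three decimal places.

Porosity at 3.4 km: phi = 0.41·exp(−0.271×3.4) = 0.1632
Solid-volume conservation: h(1−phi) = h₀(1−phi₀) ⇒ h = h₀·(1−phi₀)/(1−phi)
h = 0.089 × (1 − 0.41)/(1 − 0.1632) = 0.089 × 0.7050 = 0.0627 km

0.063 km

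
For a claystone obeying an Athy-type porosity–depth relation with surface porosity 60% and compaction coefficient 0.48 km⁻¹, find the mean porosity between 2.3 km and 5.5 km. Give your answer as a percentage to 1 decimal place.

⟨n⟩ = (1/(z₂−z₁)) ∫ n₀ e^(−cz) dz = n₀·(e^(−c·z₁) − e^(−c·z₂)) / (c·(z₂−z₁))
e^(−0.48×2.3) = 0.3315; e^(−0.48×5.5) = 0.0714
⟨n⟩ = 0.6 × (0.3315 − 0.0714) / (0.48 × 3.2) = 0.6 × 0.1694 = 0.1016

10.2%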